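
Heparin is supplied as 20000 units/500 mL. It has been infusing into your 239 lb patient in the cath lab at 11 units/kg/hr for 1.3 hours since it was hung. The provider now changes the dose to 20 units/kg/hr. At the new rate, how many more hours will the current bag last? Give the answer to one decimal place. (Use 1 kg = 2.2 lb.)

Initial rate:
Weight = 239 lb ÷ 2.2 lb/kg = 108.6364 kg
Dose = 11 units/kg/hr × 108.6364 kg = 1195 units/hr
Concentration = 20000 units ÷ 500 mL = 40 units/mL
Rate = 1195 units/hr ÷ 40 units/mL = 29.875 mL/hr
Volume infused so far = 29.875 mL/hr × 1.3 hr = 38.8375 mL
Volume remaining = 500 − 38.8375 = 461.1625 mL
New rate:
Dose = 20 units/kg/hr × 108.6364 kg = 2172.727 units/hr
Rate = 2172.727 units/hr ÷ 40 units/mL = 54.31818 mL/hr
Time remaining = 461.1625 mL ÷ 54.31818 mL/hr = 8.490021 hr

8.5 hours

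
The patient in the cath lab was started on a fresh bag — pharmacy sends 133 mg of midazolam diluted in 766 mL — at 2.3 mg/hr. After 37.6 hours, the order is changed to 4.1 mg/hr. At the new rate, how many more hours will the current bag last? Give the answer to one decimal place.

11.3 hours

Initial rate:
Concentration = 133 mg ÷ 766 mL = 0.1736292 mg/mL
Rate = 2.3 mg/hr ÷ 0.1736292 mg/mL = 13.24662 mL/hr
Volume infused so far = 13.24662 mL/hr × 37.6 hr = 498.0728 mL
Volume remaining = 766 − 498.0728 = 267.9272 mL
New rate:
Rate = 4.1 mg/hr ÷ 0.1736292 mg/mL = 23.61353 mL/hr
Time remaining = 267.9272 mL ÷ 23.61353 mL/hr = 11.34634 hr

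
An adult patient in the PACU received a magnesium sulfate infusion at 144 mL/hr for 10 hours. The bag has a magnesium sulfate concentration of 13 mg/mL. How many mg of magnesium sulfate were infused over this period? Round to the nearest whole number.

18720 mg

Drug rate = 144 mL/hr × 13 mg/mL = 1872 mg/hr
Total = 1872 mg/hr × 10 hr = 18720 mg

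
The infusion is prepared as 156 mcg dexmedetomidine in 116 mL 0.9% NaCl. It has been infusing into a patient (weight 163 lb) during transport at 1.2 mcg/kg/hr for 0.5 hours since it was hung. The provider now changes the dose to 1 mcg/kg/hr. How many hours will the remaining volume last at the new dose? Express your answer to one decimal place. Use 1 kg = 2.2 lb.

1.5 hours

Initial rate:
Weight = 163 lb ÷ 2.2 lb/kg = 74.09091 kg
Dose = 1.2 mcg/kg/hr × 74.09091 kg = 88.90909 mcg/hr
Concentration = 156 mcg ÷ 116 mL = 1.344828 mcg/mL
Rate = 88.90909 mcg/hr ÷ 1.344828 mcg/mL = 66.11189 mL/hr
Volume infused so far = 66.11189 mL/hr × 0.5 hr = 33.05594 mL
Volume remaining = 116 − 33.05594 = 82.94406 mL
New rate:
Dose = 1 mcg/kg/hr × 74.09091 kg = 74.09091 mcg/hr
Rate = 74.09091 mcg/hr ÷ 1.344828 mcg/mL = 55.09324 mL/hr
Time remaining = 82.94406 mL ÷ 55.09324 mL/hr = 1.505521 hr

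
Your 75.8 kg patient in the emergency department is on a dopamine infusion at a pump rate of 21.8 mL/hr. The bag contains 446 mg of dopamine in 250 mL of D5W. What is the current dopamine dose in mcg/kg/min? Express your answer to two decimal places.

Concentration = 446 mg ÷ 250 mL = 1.784 mg/mL = 1784 mcg/mL
Drug rate = 21.8 mL/hr × 1784 mcg/mL = 38891.2 mcg/hr
38891.2 mcg/hr ÷ 60 min/hr = 648.1867 mcg/min
648.1867 mcg/min ÷ 75.8 kg = 8.551275 mcg/kg/min

8.55 mcg/kg/min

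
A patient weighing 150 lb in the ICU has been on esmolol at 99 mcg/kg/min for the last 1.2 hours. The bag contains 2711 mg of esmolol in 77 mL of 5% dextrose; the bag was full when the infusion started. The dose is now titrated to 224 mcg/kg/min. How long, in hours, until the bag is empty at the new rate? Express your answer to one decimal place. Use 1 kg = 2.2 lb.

Initial rate:
Weight = 150 lb ÷ 2.2 lb/kg = 68.18182 kg
Dose = 99 mcg/kg/min × 68.18182 kg = 6750 mcg/min
6750 mcg/min × 60 min/hr = 405000 mcg/hr
Concentration = 2711 mg ÷ 77 mL = 35.20779 mg/mL = 35207.79 mcg/mL
Rate = 405000 mcg/hr ÷ 35207.79 mcg/mL = 11.50314 mL/hr
Volume infused so far = 11.50314 mL/hr × 1.2 hr = 13.80376 mL
Volume remaining = 77 − 13.80376 = 63.19624 mL
New rate:
Dose = 224 mcg/kg/min × 68.18182 kg = 15272.73 mcg/min
15272.73 mcg/min × 60 min/hr = 916363.6 mcg/hr
Rate = 916363.6 mcg/hr ÷ 35207.79 mcg/mL = 26.0273 mL/hr
Time remaining = 63.19624 mL ÷ 26.0273 mL/hr = 2.428075 hr

2.4 hours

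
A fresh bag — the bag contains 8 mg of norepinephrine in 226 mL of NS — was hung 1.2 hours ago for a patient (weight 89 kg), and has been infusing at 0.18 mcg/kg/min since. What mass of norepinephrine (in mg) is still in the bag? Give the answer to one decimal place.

Dose = 0.18 mcg/kg/min × 89 kg = 16.02 mcg/min
16.02 mcg/min × 60 min/hr = 961.2 mcg/hr
Concentration = 8 mg ÷ 226 mL = 0.03539823 mg/mL = 35.39823 mcg/mL
Rate = 961.2 mcg/hr ÷ 35.39823 mcg/mL = 27.1539 mL/hr
Volume infused = 27.1539 mL/hr × 1.2 hr = 32.58468 mL
Volume remaining = 226 − 32.58468 = 193.4153 mL
Drug remaining = 193.4153 mL × 35.39823 mcg/mL = 6846.56 mcg = 6.84656 mg

6.8 mg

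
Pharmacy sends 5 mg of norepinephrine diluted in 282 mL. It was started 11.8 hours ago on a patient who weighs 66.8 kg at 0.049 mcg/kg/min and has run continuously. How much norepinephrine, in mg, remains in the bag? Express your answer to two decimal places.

Dose = 0.049 mcg/kg/min × 66.8 kg = 3.2732 mcg/min
3.2732 mcg/min × 60 min/hr = 196.392 mcg/hr
Concentration = 5 mg ÷ 282 mL = 0.0177305 mg/mL = 17.7305 mcg/mL
Rate = 196.392 mcg/hr ÷ 17.7305 mcg/mL = 11.07651 mL/hr
Volume infused = 11.07651 mL/hr × 11.8 hr = 130.7028 mL
Volume remaining = 282 − 130.7028 = 151.2972 mL
Drug remaining = 151.2972 mL × 17.7305 mcg/mL = 2682.574 mcg = 2.682574 mg

2.68 mg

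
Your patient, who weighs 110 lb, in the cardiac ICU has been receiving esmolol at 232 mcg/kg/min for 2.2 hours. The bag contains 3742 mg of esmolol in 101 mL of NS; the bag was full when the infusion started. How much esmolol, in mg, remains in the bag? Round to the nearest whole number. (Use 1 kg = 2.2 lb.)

Weight = 110 lb ÷ 2.2 lb/kg = 50 kg
Dose = 232 mcg/kg/min × 50 kg = 11600 mcg/min
11600 mcg/min × 60 min/hr = 696000 mcg/hr
Concentration = 3742 mg ÷ 101 mL = 37.0495 mg/mL = 37049.5 mcg/mL
Rate = 696000 mcg/hr ÷ 37049.5 mcg/mL = 18.78568 mL/hr
Volume infused = 18.78568 mL/hr × 2.2 hr = 41.32849 mL
Volume remaining = 101 − 41.32849 = 59.67151 mL
Drug remaining = 59.67151 mL × 37049.5 mcg/mL = 2210800 mcg = 2210.8 mg

2211 mg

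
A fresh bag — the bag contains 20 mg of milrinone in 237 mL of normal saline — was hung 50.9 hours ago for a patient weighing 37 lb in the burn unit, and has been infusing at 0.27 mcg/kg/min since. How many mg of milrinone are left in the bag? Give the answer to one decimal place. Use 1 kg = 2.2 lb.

6.1 mg

Weight = 37 lb ÷ 2.2 lb/kg = 16.81818 kg
Dose = 0.27 mcg/kg/min × 16.81818 kg = 4.540909 mcg/min
4.540909 mcg/min × 60 min/hr = 272.4545 mcg/hr
Concentration = 20 mg ÷ 237 mL = 0.08438819 mg/mL = 84.38819 mcg/mL
Rate = 272.4545 mcg/hr ÷ 84.38819 mcg/mL = 3.228586 mL/hr
Volume infused = 3.228586 mL/hr × 50.9 hr = 164.335 mL
Volume remaining = 237 − 164.335 = 72.66495 mL
Drug remaining = 72.66495 mL × 84.38819 mcg/mL = 6132.064 mcg = 6.132064 mg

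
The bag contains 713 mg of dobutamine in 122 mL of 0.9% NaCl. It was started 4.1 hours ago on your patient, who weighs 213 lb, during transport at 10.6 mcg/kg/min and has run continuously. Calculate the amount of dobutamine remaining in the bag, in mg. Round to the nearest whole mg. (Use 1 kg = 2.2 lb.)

Weight = 213 lb ÷ 2.2 lb/kg = 96.81818 kg
Dose = 10.6 mcg/kg/min × 96.81818 kg = 1026.273 mcg/min
1026.273 mcg/min × 60 min/hr = 61576.36 mcg/hr
Concentration = 713 mg ÷ 122 mL = 5.844262 mg/mL = 5844.262 mcg/mL
Rate = 61576.36 mcg/hr ÷ 5844.262 mcg/mL = 10.53621 mL/hr
Volume infused = 10.53621 mL/hr × 4.1 hr = 43.19845 mL
Volume remaining = 122 − 43.19845 = 78.80155 mL
Drug remaining = 78.80155 mL × 5844.262 mcg/mL = 460536.9 mcg = 460.5369 mg

461 mg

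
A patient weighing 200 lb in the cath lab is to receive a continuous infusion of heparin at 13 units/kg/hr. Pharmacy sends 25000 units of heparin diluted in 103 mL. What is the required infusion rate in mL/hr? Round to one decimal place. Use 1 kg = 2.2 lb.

Weight = 200 lb ÷ 2.2 lb/kg = 90.90909 kg
Dose = 13 units/kg/hr × 90.90909 kg = 1181.818 units/hr
Concentration = 25000 units ÷ 103 mL = 242.7184 units/mL
Rate = 1181.818 units/hr ÷ 242.7184 units/mL = 4.869091 mL/hr

4.9 mL/hr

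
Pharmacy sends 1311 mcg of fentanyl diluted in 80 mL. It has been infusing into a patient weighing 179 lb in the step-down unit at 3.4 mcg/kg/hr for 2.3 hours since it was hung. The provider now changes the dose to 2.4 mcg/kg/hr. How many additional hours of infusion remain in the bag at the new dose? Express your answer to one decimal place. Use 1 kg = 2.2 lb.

3.5 hours

Initial rate:
Weight = 179 lb ÷ 2.2 lb/kg = 81.36364 kg
Dose = 3.4 mcg/kg/hr × 81.36364 kg = 276.6364 mcg/hr
Concentration = 1311 mcg ÷ 80 mL = 16.3875 mcg/mL
Rate = 276.6364 mcg/hr ÷ 16.3875 mcg/mL = 16.88094 mL/hr
Volume infused so far = 16.88094 mL/hr × 2.3 hr = 38.82616 mL
Volume remaining = 80 − 38.82616 = 41.17384 mL
New rate:
Dose = 2.4 mcg/kg/hr × 81.36364 kg = 195.2727 mcg/hr
Rate = 195.2727 mcg/hr ÷ 16.3875 mcg/mL = 11.91596 mL/hr
Time remaining = 41.17384 mL ÷ 11.91596 mL/hr = 3.455354 hr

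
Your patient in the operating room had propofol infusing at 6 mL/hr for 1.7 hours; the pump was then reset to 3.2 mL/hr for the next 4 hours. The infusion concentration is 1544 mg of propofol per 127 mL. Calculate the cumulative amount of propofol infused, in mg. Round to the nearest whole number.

280 mg

Concentration = 1544 mg ÷ 127 mL = 12.15748 mg/mL
Stage 1: 6 mL/hr × 1.7 hr = 10.2 mL → 10.2 mL × 12.15748 mg/mL = 124.0063 mg
Stage 2: 3.2 mL/hr × 4 hr = 12.8 mL → 12.8 mL × 12.15748 mg/mL = 155.6157 mg
Total = 124.0063 + 155.6157 = 279.622 mg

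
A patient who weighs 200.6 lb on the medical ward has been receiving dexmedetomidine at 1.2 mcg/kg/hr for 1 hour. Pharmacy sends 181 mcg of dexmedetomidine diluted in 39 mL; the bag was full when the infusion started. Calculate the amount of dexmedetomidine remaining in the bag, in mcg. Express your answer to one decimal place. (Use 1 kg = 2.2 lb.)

71.6 mcg

Weight = 200.6 lb ÷ 2.2 lb/kg = 91.18182 kg
Dose = 1.2 mcg/kg/hr × 91.18182 kg = 109.4182 mcg/hr
Concentration = 181 mcg ÷ 39 mL = 4.641026 mcg/mL
Rate = 109.4182 mcg/hr ÷ 4.641026 mcg/mL = 23.57629 mL/hr
Volume infused = 23.57629 mL/hr × 1 hr = 23.57629 mL
Volume remaining = 39 − 23.57629 = 15.42371 mL
Drug remaining = 15.42371 mL × 4.641026 mcg/mL = 71.58182 mcg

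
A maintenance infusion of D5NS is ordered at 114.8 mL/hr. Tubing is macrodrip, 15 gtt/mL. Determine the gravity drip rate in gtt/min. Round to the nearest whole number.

114.8 mL/hr ÷ 60 min/hr = 1.913333 mL/min
1.913333 mL/min × 15 gtt/mL = 28.7 gtt/min

29 gtt/min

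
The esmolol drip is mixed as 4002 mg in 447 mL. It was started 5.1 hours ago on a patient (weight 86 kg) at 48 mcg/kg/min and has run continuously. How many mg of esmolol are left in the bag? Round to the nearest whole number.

Dose = 48 mcg/kg/min × 86 kg = 4128 mcg/min
4128 mcg/min × 60 min/hr = 247680 mcg/hr
Concentration = 4002 mg ÷ 447 mL = 8.95302 mg/mL = 8953.02 mcg/mL
Rate = 247680 mcg/hr ÷ 8953.02 mcg/mL = 27.66441 mL/hr
Volume infused = 27.66441 mL/hr × 5.1 hr = 141.0885 mL
Volume remaining = 447 − 141.0885 = 305.9115 mL
Drug remaining = 305.9115 mL × 8953.02 mcg/mL = 2738832 mcg = 2738.832 mg

2739 mg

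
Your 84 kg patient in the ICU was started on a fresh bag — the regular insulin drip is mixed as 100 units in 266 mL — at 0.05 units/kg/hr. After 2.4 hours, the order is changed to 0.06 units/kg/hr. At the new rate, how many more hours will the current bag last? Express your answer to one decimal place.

17.8 hours

Initial rate:
Dose = 0.05 units/kg/hr × 84 kg = 4.2 units/hr
Concentration = 100 units ÷ 266 mL = 0.3759398 units/mL
Rate = 4.2 units/hr ÷ 0.3759398 units/mL = 11.172 mL/hr
Volume infused so far = 11.172 mL/hr × 2.4 hr = 26.8128 mL
Volume remaining = 266 − 26.8128 = 239.1872 mL
New rate:
Dose = 0.06 units/kg/hr × 84 kg = 5.04 units/hr
Rate = 5.04 units/hr ÷ 0.3759398 units/mL = 13.4064 mL/hr
Time remaining = 239.1872 mL ÷ 13.4064 mL/hr = 17.84127 hr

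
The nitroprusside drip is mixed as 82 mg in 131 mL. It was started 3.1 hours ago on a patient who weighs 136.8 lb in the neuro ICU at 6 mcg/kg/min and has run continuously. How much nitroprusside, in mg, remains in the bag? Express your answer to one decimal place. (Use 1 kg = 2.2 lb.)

12.6 mg

Weight = 136.8 lb ÷ 2.2 lb/kg = 62.18182 kg
Dose = 6 mcg/kg/min × 62.18182 kg = 373.0909 mcg/min
373.0909 mcg/min × 60 min/hr = 22385.45 mcg/hr
Concentration = 82 mg ÷ 131 mL = 0.6259542 mg/mL = 625.9542 mcg/mL
Rate = 22385.45 mcg/hr ÷ 625.9542 mcg/mL = 35.76213 mL/hr
Volume infused = 35.76213 mL/hr × 3.1 hr = 110.8626 mL
Volume remaining = 131 − 110.8626 = 20.1374 mL
Drug remaining = 20.1374 mL × 625.9542 mcg/mL = 12605.09 mcg = 12.60509 mg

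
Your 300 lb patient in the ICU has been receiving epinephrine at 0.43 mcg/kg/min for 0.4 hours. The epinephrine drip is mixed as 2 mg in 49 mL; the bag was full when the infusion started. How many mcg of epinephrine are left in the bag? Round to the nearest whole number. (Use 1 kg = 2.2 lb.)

593 mcg

Weight = 300 lb ÷ 2.2 lb/kg = 136.3636 kg
Dose = 0.43 mcg/kg/min × 136.3636 kg = 58.63636 mcg/min
58.63636 mcg/min × 60 min/hr = 3518.182 mcg/hr
Concentration = 2 mg ÷ 49 mL = 0.04081633 mg/mL = 40.81633 mcg/mL
Rate = 3518.182 mcg/hr ÷ 40.81633 mcg/mL = 86.19545 mL/hr
Volume infused = 86.19545 mL/hr × 0.4 hr = 34.47818 mL
Volume remaining = 49 − 34.47818 = 14.52182 mL
Drug remaining = 14.52182 mL × 40.81633 mcg/mL = 592.7273 mcg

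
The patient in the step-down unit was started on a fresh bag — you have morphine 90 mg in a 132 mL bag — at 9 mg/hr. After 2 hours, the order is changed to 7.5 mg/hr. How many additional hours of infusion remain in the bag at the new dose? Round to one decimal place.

Initial rate:
Concentration = 90 mg ÷ 132 mL = 0.6818182 mg/mL
Rate = 9 mg/hr ÷ 0.6818182 mg/mL = 13.2 mL/hr
Volume infused so far = 13.2 mL/hr × 2 hr = 26.4 mL
Volume remaining = 132 − 26.4 = 105.6 mL
New rate:
Rate = 7.5 mg/hr ÷ 0.6818182 mg/mL = 11 mL/hr
Time remaining = 105.6 mL ÷ 11 mL/hr = 9.6 hr

9.6 hours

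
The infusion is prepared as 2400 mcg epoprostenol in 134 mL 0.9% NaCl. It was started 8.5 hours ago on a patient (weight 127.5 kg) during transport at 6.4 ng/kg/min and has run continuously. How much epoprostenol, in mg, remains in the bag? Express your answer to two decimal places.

Dose = 6.4 ng/kg/min × 127.5 kg = 816 ng/min
816 ng/min × 60 min/hr = 48960 ng/hr
Concentration = 2400 mcg ÷ 134 mL = 17.91045 mcg/mL = 17910.45 ng/mL
Rate = 48960 ng/hr ÷ 17910.45 ng/mL = 2.7336 mL/hr
Volume infused = 2.7336 mL/hr × 8.5 hr = 23.2356 mL
Volume remaining = 134 − 23.2356 = 110.7644 mL
Drug remaining = 110.7644 mL × 17910.45 ng/mL = 1983840 ng = 1.98384 mg

1.98 mg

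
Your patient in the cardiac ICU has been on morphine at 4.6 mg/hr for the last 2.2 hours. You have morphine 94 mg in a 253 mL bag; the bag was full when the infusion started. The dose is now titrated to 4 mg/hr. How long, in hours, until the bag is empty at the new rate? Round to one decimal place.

21.0 hours

Initial rate:
Concentration = 94 mg ÷ 253 mL = 0.3715415 mg/mL
Rate = 4.6 mg/hr ÷ 0.3715415 mg/mL = 12.38085 mL/hr
Volume infused so far = 12.38085 mL/hr × 2.2 hr = 27.23787 mL
Volume remaining = 253 − 27.23787 = 225.7621 mL
New rate:
Rate = 4 mg/hr ÷ 0.3715415 mg/mL = 10.76596 mL/hr
Time remaining = 225.7621 mL ÷ 10.76596 mL/hr = 20.97 hr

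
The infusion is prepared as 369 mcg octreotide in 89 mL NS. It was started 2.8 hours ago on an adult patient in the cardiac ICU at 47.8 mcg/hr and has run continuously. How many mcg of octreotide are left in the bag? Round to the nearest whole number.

235 mcg

Concentration = 369 mcg ÷ 89 mL = 4.146067 mcg/mL
Rate = 47.8 mcg/hr ÷ 4.146067 mcg/mL = 11.529 mL/hr
Volume infused = 11.529 mL/hr × 2.8 hr = 32.28119 mL
Volume remaining = 89 − 32.28119 = 56.71881 mL
Drug remaining = 56.71881 mL × 4.146067 mcg/mL = 235.16 mcg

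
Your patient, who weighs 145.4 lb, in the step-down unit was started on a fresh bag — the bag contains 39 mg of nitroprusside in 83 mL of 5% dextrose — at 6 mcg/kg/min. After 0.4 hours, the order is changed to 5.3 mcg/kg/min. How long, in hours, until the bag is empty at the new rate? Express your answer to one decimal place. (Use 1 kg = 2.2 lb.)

1.4 hours

Initial rate:
Weight = 145.4 lb ÷ 2.2 lb/kg = 66.09091 kg
Dose = 6 mcg/kg/min × 66.09091 kg = 396.5455 mcg/min
396.5455 mcg/min × 60 min/hr = 23792.73 mcg/hr
Concentration = 39 mg ÷ 83 mL = 0.4698795 mg/mL = 469.8795 mcg/mL
Rate = 23792.73 mcg/hr ÷ 469.8795 mcg/mL = 50.6358 mL/hr
Volume infused so far = 50.6358 mL/hr × 0.4 hr = 20.25432 mL
Volume remaining = 83 − 20.25432 = 62.74568 mL
New rate:
Dose = 5.3 mcg/kg/min × 66.09091 kg = 350.2818 mcg/min
350.2818 mcg/min × 60 min/hr = 21016.91 mcg/hr
Rate = 21016.91 mcg/hr ÷ 469.8795 mcg/mL = 44.72829 mL/hr
Time remaining = 62.74568 mL ÷ 44.72829 mL/hr = 1.402819 hr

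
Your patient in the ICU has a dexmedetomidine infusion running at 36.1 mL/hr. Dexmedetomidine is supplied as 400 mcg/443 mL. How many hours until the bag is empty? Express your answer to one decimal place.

12.3 hours

Duration = 443 mL ÷ 36.1 mL/hr = 12.27147 hr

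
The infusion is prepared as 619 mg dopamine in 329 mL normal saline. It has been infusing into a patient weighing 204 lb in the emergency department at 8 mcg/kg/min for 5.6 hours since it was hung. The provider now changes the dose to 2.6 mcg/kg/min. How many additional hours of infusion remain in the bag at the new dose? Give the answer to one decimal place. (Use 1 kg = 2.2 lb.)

Initial rate:
Weight = 204 lb ÷ 2.2 lb/kg = 92.72727 kg
Dose = 8 mcg/kg/min × 92.72727 kg = 741.8182 mcg/min
741.8182 mcg/min × 60 min/hr = 44509.09 mcg/hr
Concentration = 619 mg ÷ 329 mL = 1.881459 mg/mL = 1881.459 mcg/mL
Rate = 44509.09 mcg/hr ÷ 1881.459 mcg/mL = 23.65669 mL/hr
Volume infused so far = 23.65669 mL/hr × 5.6 hr = 132.4775 mL
Volume remaining = 329 − 132.4775 = 196.5225 mL
New rate:
Dose = 2.6 mcg/kg/min × 92.72727 kg = 241.0909 mcg/min
241.0909 mcg/min × 60 min/hr = 14465.45 mcg/hr
Rate = 14465.45 mcg/hr ÷ 1881.459 mcg/mL = 7.688424 mL/hr
Time remaining = 196.5225 mL ÷ 7.688424 mL/hr = 25.56083 hr

25.6 hours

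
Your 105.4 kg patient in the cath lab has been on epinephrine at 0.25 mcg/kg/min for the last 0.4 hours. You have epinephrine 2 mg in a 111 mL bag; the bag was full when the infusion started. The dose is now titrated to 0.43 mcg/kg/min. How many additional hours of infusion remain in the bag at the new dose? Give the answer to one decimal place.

Initial rate:
Dose = 0.25 mcg/kg/min × 105.4 kg = 26.35 mcg/min
26.35 mcg/min × 60 min/hr = 1581 mcg/hr
Concentration = 2 mg ÷ 111 mL = 0.01801802 mg/mL = 18.01802 mcg/mL
Rate = 1581 mcg/hr ÷ 18.01802 mcg/mL = 87.7455 mL/hr
Volume infused so far = 87.7455 mL/hr × 0.4 hr = 35.0982 mL
Volume remaining = 111 − 35.0982 = 75.9018 mL
New rate:
Dose = 0.43 mcg/kg/min × 105.4 kg = 45.322 mcg/min
45.322 mcg/min × 60 min/hr = 2719.32 mcg/hr
Rate = 2719.32 mcg/hr ÷ 18.01802 mcg/mL = 150.9223 mL/hr
Time remaining = 75.9018 mL ÷ 150.9223 mL/hr = 0.5029198 hr

0.5 hours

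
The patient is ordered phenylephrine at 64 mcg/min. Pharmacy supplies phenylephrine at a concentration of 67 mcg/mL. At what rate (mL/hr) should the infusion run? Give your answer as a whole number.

64 mcg/min × 60 min/hr = 3840 mcg/hr
Rate = 3840 mcg/hr ÷ 67 mcg/mL = 57.31343 mL/hr

57 mL/hr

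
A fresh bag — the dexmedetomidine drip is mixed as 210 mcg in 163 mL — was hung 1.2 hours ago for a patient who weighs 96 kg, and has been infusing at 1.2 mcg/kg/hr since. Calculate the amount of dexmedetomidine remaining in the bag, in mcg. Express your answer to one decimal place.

Dose = 1.2 mcg/kg/hr × 96 kg = 115.2 mcg/hr
Concentration = 210 mcg ÷ 163 mL = 1.288344 mcg/mL
Rate = 115.2 mcg/hr ÷ 1.288344 mcg/mL = 89.41714 mL/hr
Volume infused = 89.41714 mL/hr × 1.2 hr = 107.3006 mL
Volume remaining = 163 − 107.3006 = 55.69943 mL
Drug remaining = 55.69943 mL × 1.288344 mcg/mL = 71.76 mcg

71.8 mcg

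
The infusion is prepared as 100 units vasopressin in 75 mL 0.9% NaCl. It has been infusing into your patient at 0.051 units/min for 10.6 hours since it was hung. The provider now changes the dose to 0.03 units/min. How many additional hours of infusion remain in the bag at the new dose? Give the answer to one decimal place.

37.5 hours

Initial rate:
0.051 units/min × 60 min/hr = 3.06 units/hr
Concentration = 100 units ÷ 75 mL = 1.333333 units/mL
Rate = 3.06 units/hr ÷ 1.333333 units/mL = 2.295 mL/hr
Volume infused so far = 2.295 mL/hr × 10.6 hr = 24.327 mL
Volume remaining = 75 − 24.327 = 50.673 mL
New rate:
0.03 units/min × 60 min/hr = 1.8 units/hr
Rate = 1.8 units/hr ÷ 1.333333 units/mL = 1.35 mL/hr
Time remaining = 50.673 mL ÷ 1.35 mL/hr = 37.53556 hr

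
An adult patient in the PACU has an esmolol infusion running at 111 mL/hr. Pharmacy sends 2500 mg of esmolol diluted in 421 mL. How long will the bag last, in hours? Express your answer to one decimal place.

3.8 hours

Duration = 421 mL ÷ 111 mL/hr = 3.792793 hr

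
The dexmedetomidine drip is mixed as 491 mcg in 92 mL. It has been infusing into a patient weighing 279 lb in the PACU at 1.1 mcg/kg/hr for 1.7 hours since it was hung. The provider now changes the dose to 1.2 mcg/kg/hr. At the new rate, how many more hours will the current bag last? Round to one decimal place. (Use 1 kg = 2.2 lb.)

Initial rate:
Weight = 279 lb ÷ 2.2 lb/kg = 126.8182 kg
Dose = 1.1 mcg/kg/hr × 126.8182 kg = 139.5 mcg/hr
Concentration = 491 mcg ÷ 92 mL = 5.336957 mcg/mL
Rate = 139.5 mcg/hr ÷ 5.336957 mcg/mL = 26.13849 mL/hr
Volume infused so far = 26.13849 mL/hr × 1.7 hr = 44.43544 mL
Volume remaining = 92 − 44.43544 = 47.56456 mL
New rate:
Dose = 1.2 mcg/kg/hr × 126.8182 kg = 152.1818 mcg/hr
Rate = 152.1818 mcg/hr ÷ 5.336957 mcg/mL = 28.51472 mL/hr
Time remaining = 47.56456 mL ÷ 28.51472 mL/hr = 1.66807 hr

1.7 hours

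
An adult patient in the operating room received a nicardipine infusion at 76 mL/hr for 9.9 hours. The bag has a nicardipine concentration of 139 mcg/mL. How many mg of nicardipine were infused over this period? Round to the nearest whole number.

105 mg

Concentration = 139 mcg/mL = 0.139 mg/mL
Drug rate = 76 mL/hr × 0.139 mg/mL = 10.564 mg/hr
Total = 10.564 mg/hr × 9.9 hr = 104.5836 mg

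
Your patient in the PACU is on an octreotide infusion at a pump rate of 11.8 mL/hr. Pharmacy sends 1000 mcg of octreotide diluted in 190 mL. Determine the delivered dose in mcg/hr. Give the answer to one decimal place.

62.1 mcg/hr

Concentration = 1000 mcg ÷ 190 mL = 5.263158 mcg/mL
Drug rate = 11.8 mL/hr × 5.263158 mcg/mL = 62.10526 mcg/hr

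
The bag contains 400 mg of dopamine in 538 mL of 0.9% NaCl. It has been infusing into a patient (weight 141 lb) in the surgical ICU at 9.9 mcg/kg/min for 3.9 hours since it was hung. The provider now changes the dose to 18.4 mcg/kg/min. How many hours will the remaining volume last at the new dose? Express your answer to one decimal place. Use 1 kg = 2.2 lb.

Initial rate:
Weight = 141 lb ÷ 2.2 lb/kg = 64.09091 kg
Dose = 9.9 mcg/kg/min × 64.09091 kg = 634.5 mcg/min
634.5 mcg/min × 60 min/hr = 38070 mcg/hr
Concentration = 400 mg ÷ 538 mL = 0.7434944 mg/mL = 743.4944 mcg/mL
Rate = 38070 mcg/hr ÷ 743.4944 mcg/mL = 51.20415 mL/hr
Volume infused so far = 51.20415 mL/hr × 3.9 hr = 199.6962 mL
Volume remaining = 538 − 199.6962 = 338.3038 mL
New rate:
Dose = 18.4 mcg/kg/min × 64.09091 kg = 1179.273 mcg/min
1179.273 mcg/min × 60 min/hr = 70756.36 mcg/hr
Rate = 70756.36 mcg/hr ÷ 743.4944 mcg/mL = 95.16731 mL/hr
Time remaining = 338.3038 mL ÷ 95.16731 mL/hr = 3.554832 hr

3.6 hours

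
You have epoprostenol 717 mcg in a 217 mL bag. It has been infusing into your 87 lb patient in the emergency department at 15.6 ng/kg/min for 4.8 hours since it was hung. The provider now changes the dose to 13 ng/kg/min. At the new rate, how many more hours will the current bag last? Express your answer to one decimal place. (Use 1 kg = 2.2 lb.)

Initial rate:
Weight = 87 lb ÷ 2.2 lb/kg = 39.54545 kg
Dose = 15.6 ng/kg/min × 39.54545 kg = 616.9091 ng/min
616.9091 ng/min × 60 min/hr = 37014.55 ng/hr
Concentration = 717 mcg ÷ 217 mL = 3.304147 mcg/mL = 3304.147 ng/mL
Rate = 37014.55 ng/hr ÷ 3304.147 ng/mL = 11.20245 mL/hr
Volume infused so far = 11.20245 mL/hr × 4.8 hr = 53.77176 mL
Volume remaining = 217 − 53.77176 = 163.2282 mL
New rate:
Dose = 13 ng/kg/min × 39.54545 kg = 514.0909 ng/min
514.0909 ng/min × 60 min/hr = 30845.45 ng/hr
Rate = 30845.45 ng/hr ÷ 3304.147 ng/mL = 9.335375 mL/hr
Time remaining = 163.2282 mL ÷ 9.335375 mL/hr = 17.48492 hr

17.5 hours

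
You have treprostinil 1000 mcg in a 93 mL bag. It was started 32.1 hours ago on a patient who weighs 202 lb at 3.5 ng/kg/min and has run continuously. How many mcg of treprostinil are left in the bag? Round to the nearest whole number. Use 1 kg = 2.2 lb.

381 mcg

Weight = 202 lb ÷ 2.2 lb/kg = 91.81818 kg
Dose = 3.5 ng/kg/min × 91.81818 kg = 321.3636 ng/min
321.3636 ng/min × 60 min/hr = 19281.82 ng/hr
Concentration = 1000 mcg ÷ 93 mL = 10.75269 mcg/mL = 10752.69 ng/mL
Rate = 19281.82 ng/hr ÷ 10752.69 ng/mL = 1.793209 mL/hr
Volume infused = 1.793209 mL/hr × 32.1 hr = 57.56201 mL
Volume remaining = 93 − 57.56201 = 35.43799 mL
Drug remaining = 35.43799 mL × 10752.69 ng/mL = 381053.6 ng = 381.0536 mcg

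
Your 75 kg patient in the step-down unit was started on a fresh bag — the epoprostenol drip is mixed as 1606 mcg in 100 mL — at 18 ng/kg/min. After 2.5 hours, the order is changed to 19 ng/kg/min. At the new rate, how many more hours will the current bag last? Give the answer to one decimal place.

16.4 hours

Initial rate:
Dose = 18 ng/kg/min × 75 kg = 1350 ng/min
1350 ng/min × 60 min/hr = 81000 ng/hr
Concentration = 1606 mcg ÷ 100 mL = 16.06 mcg/mL = 16060 ng/mL
Rate = 81000 ng/hr ÷ 16060 ng/mL = 5.043587 mL/hr
Volume infused so far = 5.043587 mL/hr × 2.5 hr = 12.60897 mL
Volume remaining = 100 − 12.60897 = 87.39103 mL
New rate:
Dose = 19 ng/kg/min × 75 kg = 1425 ng/min
1425 ng/min × 60 min/hr = 85500 ng/hr
Rate = 85500 ng/hr ÷ 16060 ng/mL = 5.323786 mL/hr
Time remaining = 87.39103 mL ÷ 5.323786 mL/hr = 16.4152 hr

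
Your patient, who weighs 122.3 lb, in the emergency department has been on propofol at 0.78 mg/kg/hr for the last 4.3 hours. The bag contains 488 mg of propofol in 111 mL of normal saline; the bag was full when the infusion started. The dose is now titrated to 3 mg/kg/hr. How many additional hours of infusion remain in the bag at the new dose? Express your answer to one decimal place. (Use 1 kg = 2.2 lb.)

1.8 hours

Initial rate:
Weight = 122.3 lb ÷ 2.2 lb/kg = 55.59091 kg
Dose = 0.78 mg/kg/hr × 55.59091 kg = 43.36091 mg/hr
Concentration = 488 mg ÷ 111 mL = 4.396396 mg/mL
Rate = 43.36091 mg/hr ÷ 4.396396 mg/mL = 9.86283 mL/hr
Volume infused so far = 9.86283 mL/hr × 4.3 hr = 42.41017 mL
Volume remaining = 111 − 42.41017 = 68.58983 mL
New rate:
Dose = 3 mg/kg/hr × 55.59091 kg = 166.7727 mg/hr
Rate = 166.7727 mg/hr ÷ 4.396396 mg/mL = 37.93396 mL/hr
Time remaining = 68.58983 mL ÷ 37.93396 mL/hr = 1.808138 hr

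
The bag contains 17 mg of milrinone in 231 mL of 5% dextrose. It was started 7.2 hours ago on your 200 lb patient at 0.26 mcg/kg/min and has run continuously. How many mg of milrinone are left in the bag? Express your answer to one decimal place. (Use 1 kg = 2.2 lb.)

6.8 mg

Weight = 200 lb ÷ 2.2 lb/kg = 90.90909 kg
Dose = 0.26 mcg/kg/min × 90.90909 kg = 23.63636 mcg/min
23.63636 mcg/min × 60 min/hr = 1418.182 mcg/hr
Concentration = 17 mg ÷ 231 mL = 0.07359307 mg/mL = 73.59307 mcg/mL
Rate = 1418.182 mcg/hr ÷ 73.59307 mcg/mL = 19.27059 mL/hr
Volume infused = 19.27059 mL/hr × 7.2 hr = 138.7482 mL
Volume remaining = 231 − 138.7482 = 92.25176 mL
Drug remaining = 92.25176 mL × 73.59307 mcg/mL = 6789.091 mcg = 6.789091 mg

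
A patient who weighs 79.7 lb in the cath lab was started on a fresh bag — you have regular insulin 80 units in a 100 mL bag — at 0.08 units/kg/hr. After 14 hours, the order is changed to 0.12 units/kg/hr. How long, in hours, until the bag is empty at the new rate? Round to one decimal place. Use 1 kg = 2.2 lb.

9.1 hours

Initial rate:
Weight = 79.7 lb ÷ 2.2 lb/kg = 36.22727 kg
Dose = 0.08 units/kg/hr × 36.22727 kg = 2.898182 units/hr
Concentration = 80 units ÷ 100 mL = 0.8 units/mL
Rate = 2.898182 units/hr ÷ 0.8 units/mL = 3.622727 mL/hr
Volume infused so far = 3.622727 mL/hr × 14 hr = 50.71818 mL
Volume remaining = 100 − 50.71818 = 49.28182 mL
New rate:
Dose = 0.12 units/kg/hr × 36.22727 kg = 4.347273 units/hr
Rate = 4.347273 units/hr ÷ 0.8 units/mL = 5.434091 mL/hr
Time remaining = 49.28182 mL ÷ 5.434091 mL/hr = 9.069009 hr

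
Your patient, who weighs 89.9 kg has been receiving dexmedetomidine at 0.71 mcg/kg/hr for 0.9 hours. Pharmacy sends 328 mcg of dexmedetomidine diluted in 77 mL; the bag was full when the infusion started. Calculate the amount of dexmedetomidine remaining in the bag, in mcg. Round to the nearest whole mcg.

Dose = 0.71 mcg/kg/hr × 89.9 kg = 63.829 mcg/hr
Concentration = 328 mcg ÷ 77 mL = 4.25974 mcg/mL
Rate = 63.829 mcg/hr ÷ 4.25974 mcg/mL = 14.98425 mL/hr
Volume infused = 14.98425 mL/hr × 0.9 hr = 13.48582 mL
Volume remaining = 77 − 13.48582 = 63.51418 mL
Drug remaining = 63.51418 mL × 4.25974 mcg/mL = 270.5539 mcg

271 mcg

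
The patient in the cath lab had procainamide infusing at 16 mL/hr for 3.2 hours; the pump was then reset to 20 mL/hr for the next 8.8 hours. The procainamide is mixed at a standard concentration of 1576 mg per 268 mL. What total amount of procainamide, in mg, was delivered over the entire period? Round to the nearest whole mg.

1336 mg

Concentration = 1576 mg ÷ 268 mL = 5.880597 mg/mL
Stage 1: 16 mL/hr × 3.2 hr = 51.2 mL → 51.2 mL × 5.880597 mg/mL = 301.0866 mg
Stage 2: 20 mL/hr × 8.8 hr = 176 mL → 176 mL × 5.880597 mg/mL = 1034.985 mg
Total = 301.0866 + 1034.985 = 1336.072 mg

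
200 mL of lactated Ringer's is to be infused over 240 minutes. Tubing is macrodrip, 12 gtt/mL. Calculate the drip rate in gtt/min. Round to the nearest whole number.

10 gtt/min

200 mL ÷ (240 min) = 0.8333333 mL/min
0.8333333 mL/min × 12 gtt/mL = 10 gtt/min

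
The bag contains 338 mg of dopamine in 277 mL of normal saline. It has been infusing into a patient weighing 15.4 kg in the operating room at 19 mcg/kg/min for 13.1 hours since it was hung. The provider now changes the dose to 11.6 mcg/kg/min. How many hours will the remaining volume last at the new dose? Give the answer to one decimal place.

10.1 hours

Initial rate:
Dose = 19 mcg/kg/min × 15.4 kg = 292.6 mcg/min
292.6 mcg/min × 60 min/hr = 17556 mcg/hr
Concentration = 338 mg ÷ 277 mL = 1.220217 mg/mL = 1220.217 mcg/mL
Rate = 17556 mcg/hr ÷ 1220.217 mcg/mL = 14.38761 mL/hr
Volume infused so far = 14.38761 mL/hr × 13.1 hr = 188.4777 mL
Volume remaining = 277 − 188.4777 = 88.52232 mL
New rate:
Dose = 11.6 mcg/kg/min × 15.4 kg = 178.64 mcg/min
178.64 mcg/min × 60 min/hr = 10718.4 mcg/hr
Rate = 10718.4 mcg/hr ÷ 1220.217 mcg/mL = 8.784014 mL/hr
Time remaining = 88.52232 mL ÷ 8.784014 mL/hr = 10.07766 hr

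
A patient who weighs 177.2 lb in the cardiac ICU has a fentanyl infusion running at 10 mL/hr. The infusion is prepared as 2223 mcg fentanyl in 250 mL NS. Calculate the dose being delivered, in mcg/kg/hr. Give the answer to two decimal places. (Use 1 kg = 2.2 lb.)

1.10 mcg/kg/hr

Weight = 177.2 lb ÷ 2.2 lb/kg = 80.54545 kg
Concentration = 2223 mcg ÷ 250 mL = 8.892 mcg/mL
Drug rate = 10 mL/hr × 8.892 mcg/mL = 88.92 mcg/hr
88.92 mcg/hr ÷ 80.54545 kg = 1.103973 mcg/kg/hr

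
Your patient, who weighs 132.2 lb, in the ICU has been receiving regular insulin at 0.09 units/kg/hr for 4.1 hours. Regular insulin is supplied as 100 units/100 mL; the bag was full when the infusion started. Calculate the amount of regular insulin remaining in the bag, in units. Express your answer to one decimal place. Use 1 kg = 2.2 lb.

77.8 units

Weight = 132.2 lb ÷ 2.2 lb/kg = 60.09091 kg
Dose = 0.09 units/kg/hr × 60.09091 kg = 5.408182 units/hr
Concentration = 100 units ÷ 100 mL = 1 units/mL
Rate = 5.408182 units/hr ÷ 1 units/mL = 5.408182 mL/hr
Volume infused = 5.408182 mL/hr × 4.1 hr = 22.17355 mL
Volume remaining = 100 − 22.17355 = 77.82645 mL
Drug remaining = 77.82645 mL × 1 units/mL = 77.82645 units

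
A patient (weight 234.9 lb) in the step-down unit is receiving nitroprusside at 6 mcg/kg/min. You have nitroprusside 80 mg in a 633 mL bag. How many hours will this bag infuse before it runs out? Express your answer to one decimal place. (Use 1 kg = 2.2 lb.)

2.1 hours

Weight = 234.9 lb ÷ 2.2 lb/kg = 106.7727 kg
Dose = 6 mcg/kg/min × 106.7727 kg = 640.6364 mcg/min
640.6364 mcg/min × 60 min/hr = 38438.18 mcg/hr
Concentration = 80 mg ÷ 633 mL = 0.1263823 mg/mL = 126.3823 mcg/mL
Rate = 38438.18 mcg/hr ÷ 126.3823 mcg/mL = 304.1421 mL/hr
Duration = 633 mL ÷ 304.1421 mL/hr = 2.081264 hr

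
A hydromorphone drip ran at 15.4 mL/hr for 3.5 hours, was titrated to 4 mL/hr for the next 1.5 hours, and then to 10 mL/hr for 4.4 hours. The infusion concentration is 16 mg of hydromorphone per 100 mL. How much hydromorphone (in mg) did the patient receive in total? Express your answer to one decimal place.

16.6 mg

Concentration = 16 mg ÷ 100 mL = 0.16 mg/mL
Stage 1: 15.4 mL/hr × 3.5 hr = 53.9 mL → 53.9 mL × 0.16 mg/mL = 8.624 mg
Stage 2: 4 mL/hr × 1.5 hr = 6 mL → 6 mL × 0.16 mg/mL = 0.96 mg
Stage 3: 10 mL/hr × 4.4 hr = 44 mL → 44 mL × 0.16 mg/mL = 7.04 mg
Total = 8.624 + 0.96 + 7.04 = 16.624 mg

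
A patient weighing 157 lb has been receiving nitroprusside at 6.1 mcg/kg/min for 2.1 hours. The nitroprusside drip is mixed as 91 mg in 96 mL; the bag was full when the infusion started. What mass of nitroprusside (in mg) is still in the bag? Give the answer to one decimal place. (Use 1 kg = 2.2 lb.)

Weight = 157 lb ÷ 2.2 lb/kg = 71.36364 kg
Dose = 6.1 mcg/kg/min × 71.36364 kg = 435.3182 mcg/min
435.3182 mcg/min × 60 min/hr = 26119.09 mcg/hr
Concentration = 91 mg ÷ 96 mL = 0.9479167 mg/mL = 947.9167 mcg/mL
Rate = 26119.09 mcg/hr ÷ 947.9167 mcg/mL = 27.55421 mL/hr
Volume infused = 27.55421 mL/hr × 2.1 hr = 57.86383 mL
Volume remaining = 96 − 57.86383 = 38.13617 mL
Drug remaining = 38.13617 mL × 947.9167 mcg/mL = 36149.91 mcg = 36.14991 mg

36.1 mg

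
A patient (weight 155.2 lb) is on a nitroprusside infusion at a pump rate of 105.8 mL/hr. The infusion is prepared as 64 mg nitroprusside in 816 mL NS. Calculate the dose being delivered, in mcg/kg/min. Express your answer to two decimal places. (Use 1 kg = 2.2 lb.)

Weight = 155.2 lb ÷ 2.2 lb/kg = 70.54545 kg
Concentration = 64 mg ÷ 816 mL = 0.07843137 mg/mL = 78.43137 mcg/mL
Drug rate = 105.8 mL/hr × 78.43137 mcg/mL = 8298.039 mcg/hr
8298.039 mcg/hr ÷ 60 min/hr = 138.3007 mcg/min
138.3007 mcg/min ÷ 70.54545 kg = 1.960447 mcg/kg/min

1.96 mcg/kg/min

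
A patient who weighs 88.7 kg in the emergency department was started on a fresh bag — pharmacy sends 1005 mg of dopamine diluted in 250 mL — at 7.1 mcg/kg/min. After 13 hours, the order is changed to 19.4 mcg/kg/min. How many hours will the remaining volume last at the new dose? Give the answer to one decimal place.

5.0 hours

Initial rate:
Dose = 7.1 mcg/kg/min × 88.7 kg = 629.77 mcg/min
629.77 mcg/min × 60 min/hr = 37786.2 mcg/hr
Concentration = 1005 mg ÷ 250 mL = 4.02 mg/mL = 4020 mcg/mL
Rate = 37786.2 mcg/hr ÷ 4020 mcg/mL = 9.399552 mL/hr
Volume infused so far = 9.399552 mL/hr × 13 hr = 122.1942 mL
Volume remaining = 250 − 122.1942 = 127.8058 mL
New rate:
Dose = 19.4 mcg/kg/min × 88.7 kg = 1720.78 mcg/min
1720.78 mcg/min × 60 min/hr = 103246.8 mcg/hr
Rate = 103246.8 mcg/hr ÷ 4020 mcg/mL = 25.68328 mL/hr
Time remaining = 127.8058 mL ÷ 25.68328 mL/hr = 4.976226 hr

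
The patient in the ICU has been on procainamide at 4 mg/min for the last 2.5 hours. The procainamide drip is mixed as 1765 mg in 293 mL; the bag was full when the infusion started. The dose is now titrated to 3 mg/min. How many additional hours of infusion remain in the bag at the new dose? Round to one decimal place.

6.5 hours

Initial rate:
4 mg/min × 60 min/hr = 240 mg/hr
Concentration = 1765 mg ÷ 293 mL = 6.023891 mg/mL
Rate = 240 mg/hr ÷ 6.023891 mg/mL = 39.84136 mL/hr
Volume infused so far = 39.84136 mL/hr × 2.5 hr = 99.6034 mL
Volume remaining = 293 − 99.6034 = 193.3966 mL
New rate:
3 mg/min × 60 min/hr = 180 mg/hr
Rate = 180 mg/hr ÷ 6.023891 mg/mL = 29.88102 mL/hr
Time remaining = 193.3966 mL ÷ 29.88102 mL/hr = 6.472222 hr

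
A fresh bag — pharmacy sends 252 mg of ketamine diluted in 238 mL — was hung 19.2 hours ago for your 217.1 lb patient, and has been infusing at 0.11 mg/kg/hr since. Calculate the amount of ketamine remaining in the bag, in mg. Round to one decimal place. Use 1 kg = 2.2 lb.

Weight = 217.1 lb ÷ 2.2 lb/kg = 98.68182 kg
Dose = 0.11 mg/kg/hr × 98.68182 kg = 10.855 mg/hr
Concentration = 252 mg ÷ 238 mL = 1.058824 mg/mL
Rate = 10.855 mg/hr ÷ 1.058824 mg/mL = 10.25194 mL/hr
Volume infused = 10.25194 mL/hr × 19.2 hr = 196.8373 mL
Volume remaining = 238 − 196.8373 = 41.16267 mL
Drug remaining = 41.16267 mL × 1.058824 mg/mL = 43.584 mg

43.6 mg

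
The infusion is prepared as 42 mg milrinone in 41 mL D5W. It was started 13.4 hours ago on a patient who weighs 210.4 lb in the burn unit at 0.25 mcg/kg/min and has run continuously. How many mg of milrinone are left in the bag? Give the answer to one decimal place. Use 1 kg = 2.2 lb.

22.8 mg

Weight = 210.4 lb ÷ 2.2 lb/kg = 95.63636 kg
Dose = 0.25 mcg/kg/min × 95.63636 kg = 23.90909 mcg/min
23.90909 mcg/min × 60 min/hr = 1434.545 mcg/hr
Concentration = 42 mg ÷ 41 mL = 1.02439 mg/mL = 1024.39 mcg/mL
Rate = 1434.545 mcg/hr ÷ 1024.39 mcg/mL = 1.40039 mL/hr
Volume infused = 1.40039 mL/hr × 13.4 hr = 18.76522 mL
Volume remaining = 41 − 18.76522 = 22.23478 mL
Drug remaining = 22.23478 mL × 1024.39 mcg/mL = 22777.09 mcg = 22.77709 mg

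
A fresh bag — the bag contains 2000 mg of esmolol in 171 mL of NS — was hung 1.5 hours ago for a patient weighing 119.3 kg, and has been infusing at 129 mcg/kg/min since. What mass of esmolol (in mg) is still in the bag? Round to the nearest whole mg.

615 mg

Dose = 129 mcg/kg/min × 119.3 kg = 15389.7 mcg/min
15389.7 mcg/min × 60 min/hr = 923382 mcg/hr
Concentration = 2000 mg ÷ 171 mL = 11.69591 mg/mL = 11695.91 mcg/mL
Rate = 923382 mcg/hr ÷ 11695.91 mcg/mL = 78.94916 mL/hr
Volume infused = 78.94916 mL/hr × 1.5 hr = 118.4237 mL
Volume remaining = 171 − 118.4237 = 52.57626 mL
Drug remaining = 52.57626 mL × 11695.91 mcg/mL = 614927 mcg = 614.927 mg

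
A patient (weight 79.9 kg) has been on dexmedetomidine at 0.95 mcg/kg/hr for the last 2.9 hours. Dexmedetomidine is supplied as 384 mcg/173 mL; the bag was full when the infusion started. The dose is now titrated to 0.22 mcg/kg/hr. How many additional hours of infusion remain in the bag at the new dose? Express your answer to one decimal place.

9.3 hours

Initial rate:
Dose = 0.95 mcg/kg/hr × 79.9 kg = 75.905 mcg/hr
Concentration = 384 mcg ÷ 173 mL = 2.219653 mcg/mL
Rate = 75.905 mcg/hr ÷ 2.219653 mcg/mL = 34.19678 mL/hr
Volume infused so far = 34.19678 mL/hr × 2.9 hr = 99.17067 mL
Volume remaining = 173 − 99.17067 = 73.82933 mL
New rate:
Dose = 0.22 mcg/kg/hr × 79.9 kg = 17.578 mcg/hr
Rate = 17.578 mcg/hr ÷ 2.219653 mcg/mL = 7.919255 mL/hr
Time remaining = 73.82933 mL ÷ 7.919255 mL/hr = 9.322761 hr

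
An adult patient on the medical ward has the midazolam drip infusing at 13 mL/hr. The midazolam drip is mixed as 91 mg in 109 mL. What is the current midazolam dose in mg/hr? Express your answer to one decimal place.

Concentration = 91 mg ÷ 109 mL = 0.8348624 mg/mL
Drug rate = 13 mL/hr × 0.8348624 mg/mL = 10.85321 mg/hr

10.9 mg/hr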